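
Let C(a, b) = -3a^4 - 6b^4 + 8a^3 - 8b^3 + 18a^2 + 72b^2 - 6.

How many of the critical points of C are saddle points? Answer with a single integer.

C separates as a function of a plus a function of b, so ∇C=0 decouples.
∂C/∂a = -12a(a - 3)(a + 1) = 0 at a ∈ {-1, 0, 3}; ∂C/∂b = -24b(b - 2)(b + 3) = 0 at b ∈ {-3, 0, 2}.
The Hessian is diagonal: diag(C_aa, C_bb). Second derivatives: C_aa(-1)=-48, C_aa(0)=36, C_aa(3)=-144; C_bb(-3)=-360, C_bb(0)=144, C_bb(2)=-240.
Saddle points occur where the two diagonal entries have opposite signs: (-1, 0), (0, -3), (0, 2), (3, 0). Count: 4.

4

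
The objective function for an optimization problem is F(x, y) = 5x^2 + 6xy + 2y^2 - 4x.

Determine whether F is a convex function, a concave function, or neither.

F is quadratic, so its Hessian is the constant matrix H = [[10, 6], [6, 4]].
det(H) = 4, tr(H) = 14.
det(H) > 0 and tr(H) > 0, so H is positive definite everywhere: convex.

convex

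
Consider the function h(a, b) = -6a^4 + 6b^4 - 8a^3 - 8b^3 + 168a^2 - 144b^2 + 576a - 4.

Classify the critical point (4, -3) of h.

saddle point

The mixed partial ∂²h/∂a∂b is 0, so the Hessian at any point is diag(h_aa, h_bb) = diag(24(-3a^2 - 2a + 14), 24(3b^2 - 2b - 12)).
At (4, -3): H = diag(-1008, 504).
The eigenvalues have opposite signs, so H is indefinite: a saddle point.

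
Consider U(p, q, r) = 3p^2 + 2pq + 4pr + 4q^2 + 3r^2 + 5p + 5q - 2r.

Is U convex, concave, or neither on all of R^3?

U is quadratic, so its Hessian is the constant matrix H = [[6, 2, 4], [2, 8, 0], [4, 0, 6]].
Leading principal minors: 6, 44, 136.
All positive ⇒ H ≻ 0 ⇒ convex.

convex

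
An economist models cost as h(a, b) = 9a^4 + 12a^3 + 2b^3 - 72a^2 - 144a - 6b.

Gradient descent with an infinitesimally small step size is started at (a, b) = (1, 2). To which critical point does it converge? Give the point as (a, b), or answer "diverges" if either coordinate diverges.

(2, 1)

h is separable, so gradient descent decouples: a follows -∂h/∂a, b follows -∂h/∂b.
∂h/∂a = 36(a - 2)(a + 1)(a + 2); at a=1 this is -216, so a increases.
∂h/∂b = 6(b - 1)(b + 1); at b=2 this is 18, so b decreases.
a converges to its nearest critical value 2 (a local min of the a-part); b converges to 1. The iterate converges to (2, 1).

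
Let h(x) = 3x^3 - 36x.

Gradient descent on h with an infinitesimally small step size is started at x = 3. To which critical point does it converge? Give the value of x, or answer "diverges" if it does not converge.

h'(x) = 9(x - 2)(x + 2), so h'(3) = 45.
Gradient descent moves in the -h' direction, i.e. x is decreasing.
The nearest critical point in that direction is x = 2, where h'' = 36 > 0 (a local minimum). The iterate converges there.

2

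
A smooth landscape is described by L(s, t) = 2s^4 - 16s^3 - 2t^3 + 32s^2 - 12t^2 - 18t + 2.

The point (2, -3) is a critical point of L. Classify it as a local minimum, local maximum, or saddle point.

The mixed partial ∂²L/∂s∂t is 0, so the Hessian at any point is diag(L_ss, L_tt) = diag(8(3s^2 - 12s + 8), -12(t + 2)).
At (2, -3): H = diag(-32, 12).
The eigenvalues have opposite signs, so H is indefinite: a saddle point.

saddle point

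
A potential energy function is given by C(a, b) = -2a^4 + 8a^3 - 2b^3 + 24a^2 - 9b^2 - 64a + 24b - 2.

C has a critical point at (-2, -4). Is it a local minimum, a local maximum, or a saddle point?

The mixed partial ∂²C/∂a∂b is 0, so the Hessian at any point is diag(C_aa, C_bb) = diag(24(-a^2 + 2a + 2), -6(2b + 3)).
At (-2, -4): H = diag(-144, 30).
The eigenvalues have opposite signs, so H is indefinite: a saddle point.

saddle point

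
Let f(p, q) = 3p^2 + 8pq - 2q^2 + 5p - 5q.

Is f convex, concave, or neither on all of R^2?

neither

f is quadratic, so its Hessian is the constant matrix H = [[6, 8], [8, -4]].
det(H) = -88, tr(H) = 2.
det(H) < 0, so H is indefinite: neither convex nor concave.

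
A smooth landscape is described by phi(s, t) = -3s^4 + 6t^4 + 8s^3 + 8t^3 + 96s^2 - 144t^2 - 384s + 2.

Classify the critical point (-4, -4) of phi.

saddle point

The mixed partial ∂²phi/∂s∂t is 0, so the Hessian at any point is diag(phi_ss, phi_tt) = diag(12(-3s^2 + 4s + 16), 24(3t^2 + 2t - 12)).
At (-4, -4): H = diag(-576, 672).
The eigenvalues have opposite signs, so H is indefinite: a saddle point.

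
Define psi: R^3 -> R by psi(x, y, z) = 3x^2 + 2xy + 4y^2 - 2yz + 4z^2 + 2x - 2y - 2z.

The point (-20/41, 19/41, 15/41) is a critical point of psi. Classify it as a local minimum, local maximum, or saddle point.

local minimum

The Hessian is constant: H = [[6, 2, 0], [2, 8, -2], [0, -2, 8]].
Leading principal minors: Δ₁ = 6, Δ₂ = 44, Δ₃ = 328.
All leading minors are positive, so H is positive definite: a local minimum.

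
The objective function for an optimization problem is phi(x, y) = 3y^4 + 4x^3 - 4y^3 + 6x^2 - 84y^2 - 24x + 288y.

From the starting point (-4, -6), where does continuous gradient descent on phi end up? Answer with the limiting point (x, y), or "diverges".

phi is separable, so gradient descent decouples: x follows -∂phi/∂x, y follows -∂phi/∂y.
∂phi/∂x = 12(x - 1)(x + 2); at x=-4 this is 120, so x decreases.
∂phi/∂y = 12(y - 3)(y - 2)(y + 4); at y=-6 this is -1728, so y increases.
The x-coordinate has no critical point in that direction and runs off to infinity.

diverges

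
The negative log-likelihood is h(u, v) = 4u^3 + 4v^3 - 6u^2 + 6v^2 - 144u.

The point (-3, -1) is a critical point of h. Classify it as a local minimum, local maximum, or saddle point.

The mixed partial ∂²h/∂u∂v is 0, so the Hessian at any point is diag(h_uu, h_vv) = diag(12(2u - 1), 12(2v + 1)).
At (-3, -1): H = diag(-84, -12).
Both eigenvalues are negative, so H is negative definite: a local maximum.

local maximum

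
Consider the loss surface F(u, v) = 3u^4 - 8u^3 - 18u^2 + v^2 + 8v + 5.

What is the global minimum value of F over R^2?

F(u,v) separates as P(u) + Q(v) + 5, so its minimum is min P + min Q + 5.
P'(u) = 12u(u - 3)(u + 1) vanishes at u ∈ {-1, 0, 3}; Q'(v) = 2v + 8 vanishes at v ∈ {-4}.
Local minima of P (where P''>0): P(-1)=-7, P(3)=-135. Local minima of Q: Q(-4)=-16.
So the global minimum of F is P(3) + Q(-4) + 5 = -135 − 16 + 5 = -146, attained at (3, -4).

-146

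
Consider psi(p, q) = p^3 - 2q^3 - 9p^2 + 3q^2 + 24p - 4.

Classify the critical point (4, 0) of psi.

The mixed partial ∂²psi/∂p∂q is 0, so the Hessian at any point is diag(psi_pp, psi_qq) = diag(6(p - 3), 6(-2q + 1)).
At (4, 0): H = diag(6, 6).
Both eigenvalues are positive, so H is positive definite: a local minimum.

local minimum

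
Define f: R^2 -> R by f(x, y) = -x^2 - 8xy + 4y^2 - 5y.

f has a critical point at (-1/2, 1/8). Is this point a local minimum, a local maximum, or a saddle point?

The Hessian of f is constant: H = [[-2, -8], [-8, 8]].
det(H) = (-2)·8 − (-8)² = -80.
Since det(H) < 0, H is indefinite and the critical point is a saddle point.

saddle point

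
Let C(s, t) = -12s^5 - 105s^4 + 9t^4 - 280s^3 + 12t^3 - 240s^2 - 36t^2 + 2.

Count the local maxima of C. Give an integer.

C separates as a function of s plus a function of t, so ∇C=0 decouples.
∂C/∂s = -60s(s + 1)(s + 2)(s + 4) = 0 at s ∈ {-4, -2, -1, 0}; ∂C/∂t = 36t(t - 1)(t + 2) = 0 at t ∈ {-2, 0, 1}.
The Hessian is diagonal: diag(C_ss, C_tt). Second derivatives: C_ss(-4)=1440, C_ss(-2)=-240, C_ss(-1)=180, C_ss(0)=-480; C_tt(-2)=216, C_tt(0)=-72, C_tt(1)=108.
Local maxima occur where both diagonal entries negative: (-2, 0), (0, 0). Count: 2.

2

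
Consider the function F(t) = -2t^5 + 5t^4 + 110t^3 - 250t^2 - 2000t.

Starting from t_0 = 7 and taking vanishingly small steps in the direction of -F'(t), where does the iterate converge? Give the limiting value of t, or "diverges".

diverges

F'(t) = -10(t - 5)(t - 4)(t + 2)(t + 5), so F'(7) = -6480.
Gradient descent moves in the -F' direction, i.e. t is increasing.
There is no critical point above t=7, and F' keeps the same sign, so the iterate runs off to +∞.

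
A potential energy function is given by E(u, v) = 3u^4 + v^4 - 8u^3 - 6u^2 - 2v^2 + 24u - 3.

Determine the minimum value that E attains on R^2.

E(u,v) separates as P(u) + Q(v) − 3, so its minimum is min P + min Q − 3.
P'(u) = 12(u - 2)(u - 1)(u + 1) vanishes at u ∈ {-1, 1, 2}; Q'(v) = 4v(v - 1)(v + 1) vanishes at v ∈ {-1, 0, 1}.
Local minima of P (where P''>0): P(-1)=-19, P(2)=8. Local minima of Q: Q(-1)=-1, Q(1)=-1.
So the global minimum of E is P(-1) + Q(-1) − 3 = -19 − 1 − 3 = -23, attained at (-1, -1).

-23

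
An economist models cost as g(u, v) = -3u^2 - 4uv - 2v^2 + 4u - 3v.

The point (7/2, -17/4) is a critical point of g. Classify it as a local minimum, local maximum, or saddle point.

The Hessian of g is constant: H = [[-6, -4], [-4, -4]].
det(H) = (-6)·(-4) − (-4)² = 8.
det(H) > 0 and tr(H) = -10 < 0, so H is negative definite and the point is a local maximum.

local maximum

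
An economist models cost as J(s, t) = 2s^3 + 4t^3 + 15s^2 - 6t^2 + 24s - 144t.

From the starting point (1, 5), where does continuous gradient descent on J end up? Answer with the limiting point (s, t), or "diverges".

(-1, 4)

J is separable, so gradient descent decouples: s follows -∂J/∂s, t follows -∂J/∂t.
∂J/∂s = 6(s + 1)(s + 4); at s=1 this is 60, so s decreases.
∂J/∂t = 12(t - 4)(t + 3); at t=5 this is 96, so t decreases.
s converges to its nearest critical value -1 (a local min of the s-part); t converges to 4. The iterate converges to (-1, 4).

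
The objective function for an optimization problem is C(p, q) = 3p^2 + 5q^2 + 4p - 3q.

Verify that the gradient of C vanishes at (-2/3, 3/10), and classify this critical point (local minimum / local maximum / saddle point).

local minimum

∇C = (6p + 4, 10q - 3); substituting (-2/3, 3/10) gives ∇C = (0, 0), so (-2/3, 3/10) is indeed a critical point.
The Hessian of C is constant: H = [[6, 0], [0, 10]].
det(H) = 6·10 − 0² = 60.
det(H) > 0 and tr(H) = 16 > 0, so H is positive definite and the point is a local minimum.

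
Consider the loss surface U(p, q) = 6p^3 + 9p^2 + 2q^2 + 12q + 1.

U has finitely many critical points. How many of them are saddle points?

1

U separates as a function of p plus a function of q, so ∇U=0 decouples.
∂U/∂p = 18p(p + 1) = 0 at p ∈ {-1, 0}; ∂U/∂q = 4(q + 3) = 0 at q ∈ {-3}.
The Hessian is diagonal: diag(U_pp, U_qq). Second derivatives: U_pp(-1)=-18, U_pp(0)=18; U_qq(-3)=4.
Saddle points occur where the two diagonal entries have opposite signs: (-1, -3). Count: 1.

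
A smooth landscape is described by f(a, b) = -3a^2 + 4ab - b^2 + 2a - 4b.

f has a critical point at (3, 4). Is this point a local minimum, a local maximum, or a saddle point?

The Hessian of f is constant: H = [[-6, 4], [4, -2]].
det(H) = (-6)·(-2) − 4² = -4.
Since det(H) < 0, H is indefinite and the critical point is a saddle point.

saddle point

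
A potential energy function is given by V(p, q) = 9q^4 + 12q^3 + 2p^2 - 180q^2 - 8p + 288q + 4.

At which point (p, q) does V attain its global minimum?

(2, -4)

V(p,q) separates as A(p) + B(q) + 4, so its minimum is min A + min B + 4.
A'(p) = 4p - 8 vanishes at p ∈ {2}; B'(q) = 36(q - 2)(q - 1)(q + 4) vanishes at q ∈ {-4, 1, 2}.
Local minima of A (where A''>0): A(2)=-8. Local minima of B: B(-4)=-2496, B(2)=96.
So the global minimum of V is A(2) + B(-4) + 4 = -8 − 2496 + 4 = -2500, attained at (2, -4).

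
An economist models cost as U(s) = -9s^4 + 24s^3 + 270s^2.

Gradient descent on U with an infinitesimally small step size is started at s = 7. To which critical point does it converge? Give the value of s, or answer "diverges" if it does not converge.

U'(s) = -36s(s - 5)(s + 3), so U'(7) = -5040.
Gradient descent moves in the -U' direction, i.e. s is increasing.
There is no critical point above s=7, and U' keeps the same sign, so the iterate runs off to +∞.

diverges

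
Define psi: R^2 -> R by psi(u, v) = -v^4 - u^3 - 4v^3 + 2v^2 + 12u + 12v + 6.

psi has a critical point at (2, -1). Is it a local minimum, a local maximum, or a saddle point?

saddle point

The mixed partial ∂²psi/∂u∂v is 0, so the Hessian at any point is diag(psi_uu, psi_vv) = diag(-6u, 4(-3v^2 - 6v + 1)).
At (2, -1): H = diag(-12, 16).
The eigenvalues have opposite signs, so H is indefinite: a saddle point.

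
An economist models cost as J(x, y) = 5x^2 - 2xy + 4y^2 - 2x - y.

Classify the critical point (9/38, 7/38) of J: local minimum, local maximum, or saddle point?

local minimum

The Hessian of J is constant: H = [[10, -2], [-2, 8]].
det(H) = 10·8 − (-2)² = 76.
det(H) > 0 and tr(H) = 18 > 0, so H is positive definite and the point is a local minimum.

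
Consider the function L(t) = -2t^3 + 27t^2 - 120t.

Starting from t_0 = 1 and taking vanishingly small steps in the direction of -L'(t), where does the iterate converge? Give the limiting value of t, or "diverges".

4

L'(t) = -6(t - 5)(t - 4), so L'(1) = -72.
Gradient descent moves in the -L' direction, i.e. t is increasing.
The nearest critical point in that direction is t = 4, where L'' = 6 > 0 (a local minimum). The iterate converges there.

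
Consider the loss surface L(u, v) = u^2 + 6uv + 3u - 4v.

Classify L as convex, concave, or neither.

neither

L is quadratic, so its Hessian is the constant matrix H = [[2, 6], [6, 0]].
det(H) = -36, tr(H) = 2.
det(H) < 0, so H is indefinite: neither convex nor concave.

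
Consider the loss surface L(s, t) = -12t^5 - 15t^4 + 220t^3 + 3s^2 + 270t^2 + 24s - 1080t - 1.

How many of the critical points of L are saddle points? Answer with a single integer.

2

L separates as a function of s plus a function of t, so ∇L=0 decouples.
∂L/∂s = 6(s + 4) = 0 at s ∈ {-4}; ∂L/∂t = -60(t - 3)(t - 1)(t + 2)(t + 3) = 0 at t ∈ {-3, -2, 1, 3}.
The Hessian is diagonal: diag(L_ss, L_tt). Second derivatives: L_ss(-4)=6; L_tt(-3)=1440, L_tt(-2)=-900, L_tt(1)=1440, L_tt(3)=-3600.
Saddle points occur where the two diagonal entries have opposite signs: (-4, -2), (-4, 3). Count: 2.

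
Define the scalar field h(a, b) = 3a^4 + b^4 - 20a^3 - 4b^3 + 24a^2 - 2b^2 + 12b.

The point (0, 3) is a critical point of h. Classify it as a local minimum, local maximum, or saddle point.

The mixed partial ∂²h/∂a∂b is 0, so the Hessian at any point is diag(h_aa, h_bb) = diag(12(3a^2 - 10a + 4), 4(3b^2 - 6b - 1)).
At (0, 3): H = diag(48, 32).
Both eigenvalues are positive, so H is positive definite: a local minimum.

local minimum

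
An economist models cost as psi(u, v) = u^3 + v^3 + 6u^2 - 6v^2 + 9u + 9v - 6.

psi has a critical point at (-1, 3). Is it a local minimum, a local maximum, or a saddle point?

local minimum

The mixed partial ∂²psi/∂u∂v is 0, so the Hessian at any point is diag(psi_uu, psi_vv) = diag(6(u + 2), 6(v - 2)).
At (-1, 3): H = diag(6, 6).
Both eigenvalues are positive, so H is positive definite: a local minimum.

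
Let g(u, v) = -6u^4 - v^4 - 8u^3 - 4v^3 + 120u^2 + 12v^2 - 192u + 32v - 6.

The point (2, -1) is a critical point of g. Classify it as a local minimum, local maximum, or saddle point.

The mixed partial ∂²g/∂u∂v is 0, so the Hessian at any point is diag(g_uu, g_vv) = diag(24(-3u^2 - 2u + 10), 12(-v^2 - 2v + 2)).
At (2, -1): H = diag(-144, 36).
The eigenvalues have opposite signs, so H is indefinite: a saddle point.

saddle point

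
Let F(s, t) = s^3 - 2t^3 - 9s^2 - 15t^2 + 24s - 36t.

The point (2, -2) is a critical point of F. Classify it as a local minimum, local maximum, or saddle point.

local maximum

The mixed partial ∂²F/∂s∂t is 0, so the Hessian at any point is diag(F_ss, F_tt) = diag(6(s - 3), -6(2t + 5)).
At (2, -2): H = diag(-6, -6).
Both eigenvalues are negative, so H is negative definite: a local maximum.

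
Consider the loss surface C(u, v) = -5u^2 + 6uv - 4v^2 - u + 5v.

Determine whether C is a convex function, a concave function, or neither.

concave

C is quadratic, so its Hessian is the constant matrix H = [[-10, 6], [6, -8]].
det(H) = 44, tr(H) = -18.
det(H) > 0 and tr(H) < 0, so H is negative definite everywhere: concave.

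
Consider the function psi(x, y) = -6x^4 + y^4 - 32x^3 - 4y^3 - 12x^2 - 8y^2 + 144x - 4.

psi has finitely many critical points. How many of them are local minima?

psi separates as a function of x plus a function of y, so ∇psi=0 decouples.
∂psi/∂x = -24(x - 1)(x + 2)(x + 3) = 0 at x ∈ {-3, -2, 1}; ∂psi/∂y = 4y(y - 4)(y + 1) = 0 at y ∈ {-1, 0, 4}.
The Hessian is diagonal: diag(psi_xx, psi_yy). Second derivatives: psi_xx(-3)=-96, psi_xx(-2)=72, psi_xx(1)=-288; psi_yy(-1)=20, psi_yy(0)=-16, psi_yy(4)=80.
Local minima occur where both diagonal entries positive: (-2, -1), (-2, 4). Count: 2.

2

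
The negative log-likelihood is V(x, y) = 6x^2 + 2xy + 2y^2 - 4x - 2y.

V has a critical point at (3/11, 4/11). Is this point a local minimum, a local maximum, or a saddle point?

The Hessian of V is constant: H = [[12, 2], [2, 4]].
det(H) = 12·4 − 2² = 44.
det(H) > 0 and tr(H) = 16 > 0, so H is positive definite and the point is a local minimum.

local minimum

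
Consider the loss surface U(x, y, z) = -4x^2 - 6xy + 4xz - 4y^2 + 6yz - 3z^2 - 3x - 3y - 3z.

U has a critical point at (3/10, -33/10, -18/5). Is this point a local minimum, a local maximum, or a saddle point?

The Hessian is constant: H = [[-8, -6, 4], [-6, -8, 6], [4, 6, -6]].
Leading principal minors: Δ₁ = -8, Δ₂ = 28, Δ₃ = -40.
The minors alternate sign starting negative (−, +, −), so H is negative definite: a local maximum.

local maximum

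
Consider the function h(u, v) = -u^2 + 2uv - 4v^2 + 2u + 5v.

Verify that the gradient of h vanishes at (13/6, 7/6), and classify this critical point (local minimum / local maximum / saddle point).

local maximum

∇h = (-2u + 2v + 2, 2u - 8v + 5); substituting (13/6, 7/6) gives ∇h = (0, 0), so (13/6, 7/6) is indeed a critical point.
The Hessian of h is constant: H = [[-2, 2], [2, -8]].
det(H) = (-2)·(-8) − 2² = 12.
det(H) > 0 and tr(H) = -10 < 0, so H is negative definite and the point is a local maximum.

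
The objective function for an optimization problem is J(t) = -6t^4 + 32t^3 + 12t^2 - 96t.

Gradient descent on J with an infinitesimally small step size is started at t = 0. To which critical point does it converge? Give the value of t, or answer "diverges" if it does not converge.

1

J'(t) = -24(t - 4)(t - 1)(t + 1), so J'(0) = -96.
Gradient descent moves in the -J' direction, i.e. t is increasing.
The nearest critical point in that direction is t = 1, where J'' = 144 > 0 (a local minimum). The iterate converges there.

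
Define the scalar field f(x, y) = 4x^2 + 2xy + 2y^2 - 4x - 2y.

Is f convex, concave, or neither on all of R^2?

f is quadratic, so its Hessian is the constant matrix H = [[8, 2], [2, 4]].
det(H) = 28, tr(H) = 12.
det(H) > 0 and tr(H) > 0, so H is positive definite everywhere: convex.

convex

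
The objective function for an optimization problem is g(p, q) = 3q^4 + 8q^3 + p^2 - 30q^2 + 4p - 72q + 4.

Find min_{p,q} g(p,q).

g(p,q) separates as A(p) + B(q) + 4, so its minimum is min A + min B + 4.
A'(p) = 2p + 4 vanishes at p ∈ {-2}; B'(q) = 12(q - 2)(q + 1)(q + 3) vanishes at q ∈ {-3, -1, 2}.
Local minima of A (where A''>0): A(-2)=-4. Local minima of B: B(-3)=-27, B(2)=-152.
So the global minimum of g is A(-2) + B(2) + 4 = -4 − 152 + 4 = -152, attained at (-2, 2).

-152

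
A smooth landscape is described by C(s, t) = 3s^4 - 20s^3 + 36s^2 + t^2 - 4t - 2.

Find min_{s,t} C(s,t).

-6

C(s,t) separates as P(s) + Q(t) − 2, so its minimum is min P + min Q − 2.
P'(s) = 12s(s - 3)(s - 2) vanishes at s ∈ {0, 2, 3}; Q'(t) = 2(t - 2) vanishes at t ∈ {2}.
Local minima of P (where P''>0): P(0)=0, P(3)=27. Local minima of Q: Q(2)=-4.
So the global minimum of C is P(0) + Q(2) − 2 = 0 − 4 − 2 = -6, attained at (0, 2).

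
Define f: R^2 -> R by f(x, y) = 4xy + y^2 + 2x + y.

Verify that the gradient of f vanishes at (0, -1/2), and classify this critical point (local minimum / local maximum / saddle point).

∇f = (4y + 2, 4x + 2y + 1); substituting (0, -1/2) gives ∇f = (0, 0), so (0, -1/2) is indeed a critical point.
The Hessian of f is constant: H = [[0, 4], [4, 2]].
det(H) = 0·2 − 4² = -16.
Since det(H) < 0, H is indefinite and the critical point is a saddle point.

saddle point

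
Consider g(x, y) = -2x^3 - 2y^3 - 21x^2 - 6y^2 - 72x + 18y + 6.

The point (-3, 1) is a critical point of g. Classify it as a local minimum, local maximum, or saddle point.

The mixed partial ∂²g/∂x∂y is 0, so the Hessian at any point is diag(g_xx, g_yy) = diag(-6(2x + 7), -12(y + 1)).
At (-3, 1): H = diag(-6, -24).
Both eigenvalues are negative, so H is negative definite: a local maximum.

local maximum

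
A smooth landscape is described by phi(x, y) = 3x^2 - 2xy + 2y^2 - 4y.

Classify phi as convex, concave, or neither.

phi is quadratic, so its Hessian is the constant matrix H = [[6, -2], [-2, 4]].
det(H) = 20, tr(H) = 10.
det(H) > 0 and tr(H) > 0, so H is positive definite everywhere: convex.

convex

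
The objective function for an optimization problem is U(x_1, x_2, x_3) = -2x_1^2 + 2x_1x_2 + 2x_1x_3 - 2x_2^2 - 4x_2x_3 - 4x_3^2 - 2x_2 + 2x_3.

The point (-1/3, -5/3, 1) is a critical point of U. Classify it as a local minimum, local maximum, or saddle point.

The Hessian is constant: H = [[-4, 2, 2], [2, -4, -4], [2, -4, -8]].
Leading principal minors: Δ₁ = -4, Δ₂ = 12, Δ₃ = -48.
The minors alternate sign starting negative (−, +, −), so H is negative definite: a local maximum.

local maximum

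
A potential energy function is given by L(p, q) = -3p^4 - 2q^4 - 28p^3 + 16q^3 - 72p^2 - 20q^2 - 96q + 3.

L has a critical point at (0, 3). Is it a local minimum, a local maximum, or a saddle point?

saddle point

The mixed partial ∂²L/∂p∂q is 0, so the Hessian at any point is diag(L_pp, L_qq) = diag(-12(3p^2 + 14p + 12), 8(-3q^2 + 12q - 5)).
At (0, 3): H = diag(-144, 32).
The eigenvalues have opposite signs, so H is indefinite: a saddle point.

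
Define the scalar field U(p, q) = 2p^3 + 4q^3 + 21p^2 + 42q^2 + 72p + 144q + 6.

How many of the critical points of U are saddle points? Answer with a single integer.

U separates as a function of p plus a function of q, so ∇U=0 decouples.
∂U/∂p = 6(p + 3)(p + 4) = 0 at p ∈ {-4, -3}; ∂U/∂q = 12(q + 3)(q + 4) = 0 at q ∈ {-4, -3}.
The Hessian is diagonal: diag(U_pp, U_qq). Second derivatives: U_pp(-4)=-6, U_pp(-3)=6; U_qq(-4)=-12, U_qq(-3)=12.
Saddle points occur where the two diagonal entries have opposite signs: (-4, -3), (-3, -4). Count: 2.

2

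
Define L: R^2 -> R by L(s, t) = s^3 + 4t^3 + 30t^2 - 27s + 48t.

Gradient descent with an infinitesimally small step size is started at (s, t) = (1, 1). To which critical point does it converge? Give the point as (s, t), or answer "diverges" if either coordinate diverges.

L is separable, so gradient descent decouples: s follows -∂L/∂s, t follows -∂L/∂t.
∂L/∂s = 3(s - 3)(s + 3); at s=1 this is -24, so s increases.
∂L/∂t = 12(t + 1)(t + 4); at t=1 this is 120, so t decreases.
s converges to its nearest critical value 3 (a local min of the s-part); t converges to -1. The iterate converges to (3, -1).

(3, -1)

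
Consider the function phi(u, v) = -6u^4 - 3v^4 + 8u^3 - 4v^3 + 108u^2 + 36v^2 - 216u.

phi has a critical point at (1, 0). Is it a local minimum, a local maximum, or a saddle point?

local minimum

The mixed partial ∂²phi/∂u∂v is 0, so the Hessian at any point is diag(phi_uu, phi_vv) = diag(24(-3u^2 + 2u + 9), 12(-3v^2 - 2v + 6)).
At (1, 0): H = diag(192, 72).
Both eigenvalues are positive, so H is positive definite: a local minimum.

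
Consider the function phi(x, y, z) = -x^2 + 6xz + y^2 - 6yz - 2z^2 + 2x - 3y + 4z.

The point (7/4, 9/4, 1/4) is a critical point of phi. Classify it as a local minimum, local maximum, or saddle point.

saddle point

The Hessian is constant: H = [[-2, 0, 6], [0, 2, -6], [6, -6, -4]].
Leading principal minors: Δ₁ = -2, Δ₂ = -4, Δ₃ = 16.
The minors fit neither the all-positive nor the alternating-sign pattern, so H is indefinite: a saddle point.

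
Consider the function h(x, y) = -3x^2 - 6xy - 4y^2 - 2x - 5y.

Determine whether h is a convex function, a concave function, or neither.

concave

h is quadratic, so its Hessian is the constant matrix H = [[-6, -6], [-6, -8]].
det(H) = 12, tr(H) = -14.
det(H) > 0 and tr(H) < 0, so H is negative definite everywhere: concave.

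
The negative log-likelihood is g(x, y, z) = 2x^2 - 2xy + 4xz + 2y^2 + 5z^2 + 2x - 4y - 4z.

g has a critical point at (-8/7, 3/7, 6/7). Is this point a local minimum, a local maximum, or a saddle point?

The Hessian is constant: H = [[4, -2, 4], [-2, 4, 0], [4, 0, 10]].
Leading principal minors: Δ₁ = 4, Δ₂ = 12, Δ₃ = 56.
All leading minors are positive, so H is positive definite: a local minimum.

local minimum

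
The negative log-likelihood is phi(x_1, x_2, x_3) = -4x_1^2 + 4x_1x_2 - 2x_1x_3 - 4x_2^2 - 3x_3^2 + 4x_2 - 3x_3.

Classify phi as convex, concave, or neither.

phi is quadratic, so its Hessian is the constant matrix H = [[-8, 4, -2], [4, -8, 0], [-2, 0, -6]].
Leading principal minors: -8, 48, -256.
Signs alternate −, +, − ⇒ H ≺ 0 ⇒ concave.

concave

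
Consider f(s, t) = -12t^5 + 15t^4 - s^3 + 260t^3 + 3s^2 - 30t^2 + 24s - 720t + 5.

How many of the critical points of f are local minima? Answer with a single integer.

f separates as a function of s plus a function of t, so ∇f=0 decouples.
∂f/∂s = -3(s - 4)(s + 2) = 0 at s ∈ {-2, 4}; ∂f/∂t = -60(t - 4)(t - 1)(t + 1)(t + 3) = 0 at t ∈ {-3, -1, 1, 4}.
The Hessian is diagonal: diag(f_ss, f_tt). Second derivatives: f_ss(-2)=18, f_ss(4)=-18; f_tt(-3)=3360, f_tt(-1)=-1200, f_tt(1)=1440, f_tt(4)=-6300.
Local minima occur where both diagonal entries positive: (-2, -3), (-2, 1). Count: 2.

2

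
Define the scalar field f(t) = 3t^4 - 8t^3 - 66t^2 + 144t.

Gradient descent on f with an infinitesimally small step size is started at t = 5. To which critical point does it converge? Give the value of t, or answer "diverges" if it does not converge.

4

f'(t) = 12(t - 4)(t - 1)(t + 3), so f'(5) = 384.
Gradient descent moves in the -f' direction, i.e. t is decreasing.
The nearest critical point in that direction is t = 4, where f'' = 252 > 0 (a local minimum). The iterate converges there.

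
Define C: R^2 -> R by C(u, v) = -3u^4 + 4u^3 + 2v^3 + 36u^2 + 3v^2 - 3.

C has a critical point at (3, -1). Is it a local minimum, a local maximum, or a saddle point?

The mixed partial ∂²C/∂u∂v is 0, so the Hessian at any point is diag(C_uu, C_vv) = diag(12(-3u^2 + 2u + 6), 6(2v + 1)).
At (3, -1): H = diag(-180, -6).
Both eigenvalues are negative, so H is negative definite: a local maximum.

local maximum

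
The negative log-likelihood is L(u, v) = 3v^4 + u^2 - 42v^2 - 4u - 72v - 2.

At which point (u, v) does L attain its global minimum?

(2, 3)

L(u,v) separates as P(u) + Q(v) − 2, so its minimum is min P + min Q − 2.
P'(u) = 2u - 4 vanishes at u ∈ {2}; Q'(v) = 12(v - 3)(v + 1)(v + 2) vanishes at v ∈ {-2, -1, 3}.
Local minima of P (where P''>0): P(2)=-4. Local minima of Q: Q(-2)=24, Q(3)=-351.
So the global minimum of L is P(2) + Q(3) − 2 = -4 − 351 − 2 = -357, attained at (2, 3).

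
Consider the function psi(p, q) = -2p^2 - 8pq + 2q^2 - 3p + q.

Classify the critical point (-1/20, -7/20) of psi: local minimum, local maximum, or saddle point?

The Hessian of psi is constant: H = [[-4, -8], [-8, 4]].
det(H) = (-4)·4 − (-8)² = -80.
Since det(H) < 0, H is indefinite and the critical point is a saddle point.

saddle point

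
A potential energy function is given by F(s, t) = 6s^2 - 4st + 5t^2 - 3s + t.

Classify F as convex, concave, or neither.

convex

F is quadratic, so its Hessian is the constant matrix H = [[12, -4], [-4, 10]].
det(H) = 104, tr(H) = 22.
det(H) > 0 and tr(H) > 0, so H is positive definite everywhere: convex.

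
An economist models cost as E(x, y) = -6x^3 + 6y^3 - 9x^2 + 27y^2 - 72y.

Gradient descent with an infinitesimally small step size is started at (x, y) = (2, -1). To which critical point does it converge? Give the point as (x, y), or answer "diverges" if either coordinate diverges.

diverges

E is separable, so gradient descent decouples: x follows -∂E/∂x, y follows -∂E/∂y.
∂E/∂x = -18x(x + 1); at x=2 this is -108, so x increases.
∂E/∂y = 18(y - 1)(y + 4); at y=-1 this is -108, so y increases.
The x-coordinate has no critical point in that direction and runs off to infinity.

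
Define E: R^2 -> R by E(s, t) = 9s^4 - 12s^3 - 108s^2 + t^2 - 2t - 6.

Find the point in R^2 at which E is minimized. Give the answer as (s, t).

E(s,t) separates as P(s) + Q(t) − 6, so its minimum is min P + min Q − 6.
P'(s) = 36s(s - 3)(s + 2) vanishes at s ∈ {-2, 0, 3}; Q'(t) = 2(t - 1) vanishes at t ∈ {1}.
Local minima of P (where P''>0): P(-2)=-192, P(3)=-567. Local minima of Q: Q(1)=-1.
So the global minimum of E is P(3) + Q(1) − 6 = -567 − 1 − 6 = -574, attained at (3, 1).

(3, 1)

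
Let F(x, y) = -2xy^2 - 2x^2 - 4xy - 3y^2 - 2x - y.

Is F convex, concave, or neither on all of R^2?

The term -2xy^2 is cubic, so the Hessian is not constant.
∂²F/∂y² = -4x - 6, which takes both signs as x varies (negative for sufficiently large x). A diagonal entry of the Hessian changing sign means the Hessian is neither positive- nor negative-semidefinite on all of R^2.

neither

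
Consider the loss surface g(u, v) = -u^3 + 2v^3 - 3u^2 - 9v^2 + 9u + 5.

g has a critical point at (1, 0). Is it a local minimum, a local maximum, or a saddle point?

local maximum

The mixed partial ∂²g/∂u∂v is 0, so the Hessian at any point is diag(g_uu, g_vv) = diag(-6(u + 1), 6(2v - 3)).
At (1, 0): H = diag(-12, -18).
Both eigenvalues are negative, so H is negative definite: a local maximum.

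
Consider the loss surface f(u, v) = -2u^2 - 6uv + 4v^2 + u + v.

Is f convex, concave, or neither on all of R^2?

f is quadratic, so its Hessian is the constant matrix H = [[-4, -6], [-6, 8]].
det(H) = -68, tr(H) = 4.
det(H) < 0, so H is indefinite: neither convex nor concave.

neither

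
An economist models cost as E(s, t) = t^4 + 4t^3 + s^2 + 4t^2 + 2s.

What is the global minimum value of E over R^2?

-1

E(s,t) separates as P(s) + Q(t), so its minimum is min P + min Q.
P'(s) = 2s + 2 vanishes at s ∈ {-1}; Q'(t) = 4t(t + 1)(t + 2) vanishes at t ∈ {-2, -1, 0}.
Local minima of P (where P''>0): P(-1)=-1. Local minima of Q: Q(-2)=0, Q(0)=0.
So the global minimum of E is P(-1) + Q(-2) = -1 + 0 = -1, attained at (-1, -2).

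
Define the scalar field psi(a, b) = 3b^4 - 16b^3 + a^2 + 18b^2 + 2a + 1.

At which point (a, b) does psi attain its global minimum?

(-1, 3)

psi(a,b) separates as P(a) + Q(b) + 1, so its minimum is min P + min Q + 1.
P'(a) = 2a + 2 vanishes at a ∈ {-1}; Q'(b) = 12b(b - 3)(b - 1) vanishes at b ∈ {0, 1, 3}.
Local minima of P (where P''>0): P(-1)=-1. Local minima of Q: Q(0)=0, Q(3)=-27.
So the global minimum of psi is P(-1) + Q(3) + 1 = -1 − 27 + 1 = -27, attained at (-1, 3).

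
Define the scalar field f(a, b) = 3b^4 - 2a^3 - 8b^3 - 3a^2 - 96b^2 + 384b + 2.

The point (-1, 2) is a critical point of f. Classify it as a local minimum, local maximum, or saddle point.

saddle point

The mixed partial ∂²f/∂a∂b is 0, so the Hessian at any point is diag(f_aa, f_bb) = diag(-6(2a + 1), 12(3b^2 - 4b - 16)).
At (-1, 2): H = diag(6, -144).
The eigenvalues have opposite signs, so H is indefinite: a saddle point.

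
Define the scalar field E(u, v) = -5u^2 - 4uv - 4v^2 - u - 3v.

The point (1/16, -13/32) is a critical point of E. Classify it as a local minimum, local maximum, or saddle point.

The Hessian of E is constant: H = [[-10, -4], [-4, -8]].
det(H) = (-10)·(-8) − (-4)² = 64.
det(H) > 0 and tr(H) = -18 < 0, so H is negative definite and the point is a local maximum.

local maximum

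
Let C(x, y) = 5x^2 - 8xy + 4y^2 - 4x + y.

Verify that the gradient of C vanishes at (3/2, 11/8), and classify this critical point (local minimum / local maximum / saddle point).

local minimum

∇C = (10x - 8y - 4, -8x + 8y + 1); substituting (3/2, 11/8) gives ∇C = (0, 0), so (3/2, 11/8) is indeed a critical point.
The Hessian of C is constant: H = [[10, -8], [-8, 8]].
det(H) = 10·8 − (-8)² = 16.
det(H) > 0 and tr(H) = 18 > 0, so H is positive definite and the point is a local minimum.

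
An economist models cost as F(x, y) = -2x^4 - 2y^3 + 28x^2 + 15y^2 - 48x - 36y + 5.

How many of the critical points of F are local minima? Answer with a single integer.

1

F separates as a function of x plus a function of y, so ∇F=0 decouples.
∂F/∂x = -8(x - 2)(x - 1)(x + 3) = 0 at x ∈ {-3, 1, 2}; ∂F/∂y = -6(y - 3)(y - 2) = 0 at y ∈ {2, 3}.
The Hessian is diagonal: diag(F_xx, F_yy). Second derivatives: F_xx(-3)=-160, F_xx(1)=32, F_xx(2)=-40; F_yy(2)=6, F_yy(3)=-6.
Local minima occur where both diagonal entries positive: (1, 2). Count: 1.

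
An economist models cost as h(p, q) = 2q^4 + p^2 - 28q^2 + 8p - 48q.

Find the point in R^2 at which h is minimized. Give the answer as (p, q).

(-4, 3)

h(p,q) separates as A(p) + B(q), so its minimum is min A + min B.
A'(p) = 2p + 8 vanishes at p ∈ {-4}; B'(q) = 8(q - 3)(q + 1)(q + 2) vanishes at q ∈ {-2, -1, 3}.
Local minima of A (where A''>0): A(-4)=-16. Local minima of B: B(-2)=16, B(3)=-234.
So the global minimum of h is A(-4) + B(3) = -16 − 234 = -250, attained at (-4, 3).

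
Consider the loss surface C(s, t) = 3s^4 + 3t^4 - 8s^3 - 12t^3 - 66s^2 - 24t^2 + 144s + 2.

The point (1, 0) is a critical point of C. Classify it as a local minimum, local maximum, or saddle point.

local maximum

The mixed partial ∂²C/∂s∂t is 0, so the Hessian at any point is diag(C_ss, C_tt) = diag(12(3s^2 - 4s - 11), 12(3t^2 - 6t - 4)).
At (1, 0): H = diag(-144, -48).
Both eigenvalues are negative, so H is negative definite: a local maximum.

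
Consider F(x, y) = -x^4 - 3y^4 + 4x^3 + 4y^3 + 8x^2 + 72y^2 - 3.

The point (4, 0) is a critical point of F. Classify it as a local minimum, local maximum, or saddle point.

saddle point

The mixed partial ∂²F/∂x∂y is 0, so the Hessian at any point is diag(F_xx, F_yy) = diag(4(-3x^2 + 6x + 4), 12(-3y^2 + 2y + 12)).
At (4, 0): H = diag(-80, 144).
The eigenvalues have opposite signs, so H is indefinite: a saddle point.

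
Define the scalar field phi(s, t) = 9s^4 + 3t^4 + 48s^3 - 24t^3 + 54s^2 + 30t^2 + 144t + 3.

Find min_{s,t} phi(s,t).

phi(s,t) separates as P(s) + Q(t) + 3, so its minimum is min P + min Q + 3.
P'(s) = 36s(s + 1)(s + 3) vanishes at s ∈ {-3, -1, 0}; Q'(t) = 12(t - 4)(t - 3)(t + 1) vanishes at t ∈ {-1, 3, 4}.
Local minima of P (where P''>0): P(-3)=-81, P(0)=0. Local minima of Q: Q(-1)=-87, Q(4)=288.
So the global minimum of phi is P(-3) + Q(-1) + 3 = -81 − 87 + 3 = -165, attained at (-3, -1).

-165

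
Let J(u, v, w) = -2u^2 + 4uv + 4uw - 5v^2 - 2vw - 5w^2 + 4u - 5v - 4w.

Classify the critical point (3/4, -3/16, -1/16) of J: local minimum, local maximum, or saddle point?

The Hessian is constant: H = [[-4, 4, 4], [4, -10, -2], [4, -2, -10]].
Leading principal minors: Δ₁ = -4, Δ₂ = 24, Δ₃ = -128.
The minors alternate sign starting negative (−, +, −), so H is negative definite: a local maximum.

local maximum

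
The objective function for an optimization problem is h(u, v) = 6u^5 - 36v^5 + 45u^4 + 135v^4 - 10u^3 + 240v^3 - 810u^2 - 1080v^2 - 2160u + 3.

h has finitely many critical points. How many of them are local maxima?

4

h separates as a function of u plus a function of v, so ∇h=0 decouples.
∂h/∂u = 30(u - 3)(u + 2)(u + 3)(u + 4) = 0 at u ∈ {-4, -3, -2, 3}; ∂h/∂v = -180v(v - 3)(v - 2)(v + 2) = 0 at v ∈ {-2, 0, 2, 3}.
The Hessian is diagonal: diag(h_uu, h_vv). Second derivatives: h_uu(-4)=-420, h_uu(-3)=180, h_uu(-2)=-300, h_uu(3)=6300; h_vv(-2)=7200, h_vv(0)=-2160, h_vv(2)=1440, h_vv(3)=-2700.
Local maxima occur where both diagonal entries negative: (-4, 0), (-4, 3), (-2, 0), (-2, 3). Count: 4.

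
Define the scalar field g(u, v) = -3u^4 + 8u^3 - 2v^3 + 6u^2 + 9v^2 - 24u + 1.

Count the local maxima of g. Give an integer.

g separates as a function of u plus a function of v, so ∇g=0 decouples.
∂g/∂u = -12(u - 2)(u - 1)(u + 1) = 0 at u ∈ {-1, 1, 2}; ∂g/∂v = -6v(v - 3) = 0 at v ∈ {0, 3}.
The Hessian is diagonal: diag(g_uu, g_vv). Second derivatives: g_uu(-1)=-72, g_uu(1)=24, g_uu(2)=-36; g_vv(0)=18, g_vv(3)=-18.
Local maxima occur where both diagonal entries negative: (-1, 3), (2, 3). Count: 2.

2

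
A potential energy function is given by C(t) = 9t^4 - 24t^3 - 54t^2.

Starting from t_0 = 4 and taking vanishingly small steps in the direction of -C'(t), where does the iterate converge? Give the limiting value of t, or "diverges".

C'(t) = 36t(t - 3)(t + 1), so C'(4) = 720.
Gradient descent moves in the -C' direction, i.e. t is decreasing.
The nearest critical point in that direction is t = 3, where C'' = 432 > 0 (a local minimum). The iterate converges there.

3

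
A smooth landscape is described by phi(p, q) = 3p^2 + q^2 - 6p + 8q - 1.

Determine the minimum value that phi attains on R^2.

phi(p,q) separates as A(p) + B(q) − 1, so its minimum is min A + min B − 1.
A'(p) = 6p - 6 vanishes at p ∈ {1}; B'(q) = 2q + 8 vanishes at q ∈ {-4}.
Local minima of A (where A''>0): A(1)=-3. Local minima of B: B(-4)=-16.
So the global minimum of phi is A(1) + B(-4) − 1 = -3 − 16 − 1 = -20, attained at (1, -4).

-20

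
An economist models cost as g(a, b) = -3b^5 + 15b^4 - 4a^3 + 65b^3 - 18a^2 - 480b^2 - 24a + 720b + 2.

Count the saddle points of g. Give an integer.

g separates as a function of a plus a function of b, so ∇g=0 decouples.
∂g/∂a = -12(a + 1)(a + 2) = 0 at a ∈ {-2, -1}; ∂g/∂b = -15(b - 4)(b - 3)(b - 1)(b + 4) = 0 at b ∈ {-4, 1, 3, 4}.
The Hessian is diagonal: diag(g_aa, g_bb). Second derivatives: g_aa(-2)=12, g_aa(-1)=-12; g_bb(-4)=4200, g_bb(1)=-450, g_bb(3)=210, g_bb(4)=-360.
Saddle points occur where the two diagonal entries have opposite signs: (-2, 1), (-2, 4), (-1, -4), (-1, 3). Count: 4.

4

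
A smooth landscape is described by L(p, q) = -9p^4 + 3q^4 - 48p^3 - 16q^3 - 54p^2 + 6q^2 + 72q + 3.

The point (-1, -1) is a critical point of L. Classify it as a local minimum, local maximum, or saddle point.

The mixed partial ∂²L/∂p∂q is 0, so the Hessian at any point is diag(L_pp, L_qq) = diag(-36(3p^2 + 8p + 3), 12(3q^2 - 8q + 1)).
At (-1, -1): H = diag(72, 144).
Both eigenvalues are positive, so H is positive definite: a local minimum.

local minimum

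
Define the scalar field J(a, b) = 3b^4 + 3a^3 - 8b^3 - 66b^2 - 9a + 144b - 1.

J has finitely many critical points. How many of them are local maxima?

1

J separates as a function of a plus a function of b, so ∇J=0 decouples.
∂J/∂a = 9(a - 1)(a + 1) = 0 at a ∈ {-1, 1}; ∂J/∂b = 12(b - 4)(b - 1)(b + 3) = 0 at b ∈ {-3, 1, 4}.
The Hessian is diagonal: diag(J_aa, J_bb). Second derivatives: J_aa(-1)=-18, J_aa(1)=18; J_bb(-3)=336, J_bb(1)=-144, J_bb(4)=252.
Local maxima occur where both diagonal entries negative: (-1, 1). Count: 1.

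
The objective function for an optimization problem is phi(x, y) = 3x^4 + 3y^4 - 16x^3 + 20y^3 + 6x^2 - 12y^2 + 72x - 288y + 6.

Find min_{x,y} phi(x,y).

-457

phi(x,y) separates as P(x) + Q(y) + 6, so its minimum is min P + min Q + 6.
P'(x) = 12(x - 3)(x - 2)(x + 1) vanishes at x ∈ {-1, 2, 3}; Q'(y) = 12(y - 2)(y + 3)(y + 4) vanishes at y ∈ {-4, -3, 2}.
Local minima of P (where P''>0): P(-1)=-47, P(3)=81. Local minima of Q: Q(-4)=448, Q(2)=-416.
So the global minimum of phi is P(-1) + Q(2) + 6 = -47 − 416 + 6 = -457, attained at (-1, 2).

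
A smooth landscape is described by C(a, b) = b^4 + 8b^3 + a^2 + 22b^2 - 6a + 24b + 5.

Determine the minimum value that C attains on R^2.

-13

C(a,b) separates as P(a) + Q(b) + 5, so its minimum is min P + min Q + 5.
P'(a) = 2a - 6 vanishes at a ∈ {3}; Q'(b) = 4(b + 1)(b + 2)(b + 3) vanishes at b ∈ {-3, -2, -1}.
Local minima of P (where P''>0): P(3)=-9. Local minima of Q: Q(-3)=-9, Q(-1)=-9.
So the global minimum of C is P(3) + Q(-3) + 5 = -9 − 9 + 5 = -13, attained at (3, -3).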